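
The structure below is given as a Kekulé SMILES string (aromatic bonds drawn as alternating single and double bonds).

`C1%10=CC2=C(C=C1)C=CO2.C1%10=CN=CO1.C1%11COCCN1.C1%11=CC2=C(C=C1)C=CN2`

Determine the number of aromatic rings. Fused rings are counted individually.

The SMILES encodes a six-membered carbon ring with three alternating C=C double bonds, fused to a five-membered ring containing one oxygen and two C=C double bonds; a five-membered ring with an oxygen at position 1 and a nitrogen at position 3 (in a C=N bond), with two double bonds; a six-membered saturated ring with an oxygen and an N–H nitrogen at positions 1 and 4; a six-membered carbon ring with three alternating C=C double bonds, fused to a five-membered ring containing one N–H nitrogen and two C=C double bonds.
The fused 6/5-membered bicyclic (with one oxygen) is a single π system with 9 sp² atoms and 10 π electrons from ring double bonds plus a heteroatom lone pair. 10 = 4(2)+2, so the system is aromatic and both rings count as aromatic (benzofuran).
The 5-membered ring with one oxygen and one =N– is fully conjugated (every ring atom contributes a p orbital); 2 ring double bonds (4 π electrons) plus a heteroatom lone pair (2) give 6 π electrons. Since 6 = 4n+2 (n=1), it is aromatic (oxazole).
The 6-membered ring with one oxygen and one N–H (1,4) has only sp³ atoms, so it is not fully conjugated — not aromatic (morpholine).
The fused 6/5-membered bicyclic (with one N–H) is a single π system with 9 sp² atoms and 10 π electrons from ring double bonds plus a heteroatom lone pair. 10 = 4(2)+2, so the system is aromatic and both rings count as aromatic (indole).
5 of the 6 rings are aromatic. Total: 5.

5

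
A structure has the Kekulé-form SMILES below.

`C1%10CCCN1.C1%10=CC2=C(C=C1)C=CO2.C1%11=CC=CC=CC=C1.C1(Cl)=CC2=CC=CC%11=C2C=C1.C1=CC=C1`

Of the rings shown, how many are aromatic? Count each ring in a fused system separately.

The SMILES encodes a five-membered saturated ring of four carbons and one N–H nitrogen; a six-membered carbon ring with three alternating C=C double bonds, fused to a five-membered ring containing one oxygen and two C=C double bonds; an eight-membered carbon ring with four alternating C=C double bonds; two fused six-membered carbon rings, each with three alternating C=C double bonds; a four-membered carbon ring with two alternating C=C double bonds.
The 5-membered ring with one N–H has only sp³ atoms, so it is not fully conjugated — not aromatic (pyrrolidine).
The fused 6/5-membered bicyclic (with one oxygen) is a single π system with 9 sp² atoms and 10 π electrons from ring double bonds plus a heteroatom lone pair. 10 = 4(2)+2, so the system is aromatic and both rings count as aromatic (benzofuran).
The 8-membered ring has only sp² ring atoms; a planar conformation would have a fully conjugated π system of 8 electrons. But 8 = 4(2), which is 4n not 4n+2, so it is not aromatic (cyclooctatetraene) — cyclooctatetraene distorts into a non-planar tub to avoid antiaromaticity.
The fused 6/6-membered bicyclic is a single π system with 10 sp² atoms and 10 π electrons from ring double bonds. 10 = 4(2)+2, so the system is aromatic and both rings count as aromatic (naphthalene).
The 4-membered ring has only sp² ring atoms; a planar conformation would have a fully conjugated π system of 4 electrons. But 4 = 4(1), which is 4n not 4n+2, so it is not aromatic (cyclobutadiene) — cyclobutadiene is antiaromatic and distorts to a rectangle.
4 of the 7 rings are aromatic. Total: 4.

4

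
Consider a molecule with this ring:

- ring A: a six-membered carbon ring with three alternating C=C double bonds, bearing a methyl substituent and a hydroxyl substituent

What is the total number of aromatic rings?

Ring A is fully conjugated (every ring atom contributes a p orbital); 3 ring double bonds give 6 π electrons. That satisfies 4n+2 with n=1, so ring A is aromatic (benzene).

1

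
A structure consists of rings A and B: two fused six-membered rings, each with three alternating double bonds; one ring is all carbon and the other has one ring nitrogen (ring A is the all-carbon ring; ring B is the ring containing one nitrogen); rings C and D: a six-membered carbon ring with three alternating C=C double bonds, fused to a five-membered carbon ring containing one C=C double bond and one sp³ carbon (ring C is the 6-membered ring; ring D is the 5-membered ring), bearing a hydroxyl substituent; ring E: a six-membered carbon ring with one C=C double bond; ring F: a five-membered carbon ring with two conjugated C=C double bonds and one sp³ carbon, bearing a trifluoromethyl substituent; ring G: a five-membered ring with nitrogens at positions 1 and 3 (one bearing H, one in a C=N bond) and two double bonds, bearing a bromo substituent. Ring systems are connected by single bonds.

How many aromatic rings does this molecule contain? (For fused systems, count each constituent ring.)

4

Rings A and B form a fused bicyclic system (with one nitrogen) with 10 sp² atoms and 10 π electrons from ring double bonds. 10 = 4(2)+2, so the system is aromatic and both rings count as aromatic (quinoline).
Ring C is planar and fully conjugated; 3 ring double bonds give 6 π electrons. Since 6 = 4n+2 (n=1), ring C is aromatic (benzene ring).
Ring D has one sp³ carbon, so it is not fully conjugated — not aromatic (cyclopentene ring).
Ring E has four sp³ carbons, so it is not fully conjugated — not aromatic (cyclohexene).
Ring F has one sp³ carbon, so it is not fully conjugated — not aromatic (cyclopentadiene).
Ring G has a continuous p-orbital overlap around the ring; 2 ring double bonds (4 π electrons) plus a heteroatom lone pair (2) give 6 π electrons. That satisfies 4n+2 with n=1, so ring G is aromatic (imidazole).
Aromatic: A, B, C, G. Total: 4.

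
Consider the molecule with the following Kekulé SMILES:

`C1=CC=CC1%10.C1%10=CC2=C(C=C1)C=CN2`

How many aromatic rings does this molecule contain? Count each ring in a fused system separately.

The SMILES encodes a five-membered carbon ring with two conjugated C=C double bonds and one sp³ carbon; a six-membered carbon ring with three alternating C=C double bonds, fused to a five-membered ring containing one N–H nitrogen and two C=C double bonds.
The 5-membered ring has one sp³ carbon, so it is not fully conjugated — not aromatic (cyclopentadiene).
The fused 6/5-membered bicyclic (with one N–H) is a single π system with 9 sp² atoms and 10 π electrons from ring double bonds plus a heteroatom lone pair. 10 = 4(2)+2, so the system is aromatic and both rings count as aromatic (indole).
2 of the 3 rings are aromatic. Total: 2.

2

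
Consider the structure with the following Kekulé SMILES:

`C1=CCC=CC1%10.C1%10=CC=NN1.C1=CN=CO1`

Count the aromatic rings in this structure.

The SMILES encodes a six-membered carbon ring with two isolated C=C double bonds and two sp³ carbons; a five-membered ring with two adjacent nitrogens (one bearing H, one in a double bond) and two double bonds; a five-membered ring with an oxygen at position 1 and a nitrogen at position 3 (in a C=N bond), with two double bonds.
The 6-membered ring has two sp³ carbons, so it is not fully conjugated — not aromatic (1,4-cyclohexadiene).
The 5-membered ring with two adjacent nitrogens (one N–H, one =N–) is fully conjugated (every ring atom contributes a p orbital); 2 ring double bonds (4 π electrons) plus a heteroatom lone pair (2) give 6 π electrons. 6 = 4(1)+2, so it is aromatic (pyrazole).
The 5-membered ring with one oxygen and one =N– is fully conjugated (every ring atom contributes a p orbital); 2 ring double bonds (4 π electrons) plus a heteroatom lone pair (2) give 6 π electrons. That satisfies 4n+2 with n=1, so it is aromatic (oxazole).
2 of the 3 rings are aromatic. Total: 2.

2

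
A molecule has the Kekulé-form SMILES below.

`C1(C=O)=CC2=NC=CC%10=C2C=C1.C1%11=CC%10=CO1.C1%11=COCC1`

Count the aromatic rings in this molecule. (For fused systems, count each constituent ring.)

3

The SMILES encodes two fused six-membered rings, each with three alternating double bonds; one ring is all carbon and the other has one ring nitrogen; a five-membered ring of four carbons and one oxygen, with two C=C double bonds; a five-membered ring of four carbons and one oxygen, with one C=C double bond and two sp³ carbons.
The fused 6/6-membered bicyclic (with one nitrogen) is a single π system with 10 sp² atoms and 10 π electrons from ring double bonds. 10 = 4(2)+2, so the system is aromatic and both rings count as aromatic (quinoline).
The 5-membered ring with one oxygen has a continuous p-orbital overlap around the ring; 2 ring double bonds (4 π electrons) plus a heteroatom lone pair (2) give 6 π electrons. 6 = 4(1)+2, so it is aromatic (furan).
The second 5-membered ring with one oxygen has two sp³ carbons, so it is not fully conjugated — not aromatic (2,3-dihydrofuran).
3 of the 4 rings are aromatic. Total: 3.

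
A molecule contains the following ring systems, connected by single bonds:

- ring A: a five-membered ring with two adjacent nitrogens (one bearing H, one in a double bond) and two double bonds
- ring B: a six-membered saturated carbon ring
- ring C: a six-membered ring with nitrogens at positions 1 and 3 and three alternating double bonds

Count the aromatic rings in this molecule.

Ring A is fully conjugated (every ring atom contributes a p orbital); 2 ring double bonds (4 π electrons) plus a heteroatom lone pair (2) give 6 π electrons. Since 6 = 4n+2 (n=1), ring A is aromatic (pyrazole).
Ring B has only sp³ atoms, so it is not fully conjugated — not aromatic (cyclohexane).
Ring C is fully conjugated (every ring atom contributes a p orbital); 3 ring double bonds give 6 π electrons. 6 = 4(1)+2, so ring C is aromatic (pyrimidine).
Aromatic: A, C. Total: 2.

2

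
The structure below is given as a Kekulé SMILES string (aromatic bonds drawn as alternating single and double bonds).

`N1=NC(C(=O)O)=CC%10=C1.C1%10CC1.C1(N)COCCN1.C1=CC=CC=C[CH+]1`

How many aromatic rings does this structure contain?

The SMILES encodes a six-membered ring with two adjacent nitrogens and three alternating double bonds; a three-membered saturated carbon ring; a six-membered saturated ring with an oxygen and an N–H nitrogen at positions 1 and 4; a seven-membered all-carbon ring bearing a positive charge on one carbon, with three C=C double bonds.
The 6-membered ring with two nitrogens (1,2) is fully conjugated (every ring atom contributes a p orbital); 3 ring double bonds give 6 π electrons. Since 6 = 4n+2 (n=1), it is aromatic (pyridazine).
The 3-membered ring has only sp³ atoms, so it is not fully conjugated — not aromatic (cyclopropane).
The 6-membered ring with one oxygen and one N–H (1,4) has only sp³ atoms, so it is not fully conjugated — not aromatic (morpholine).
The 7-membered ring has a continuous p-orbital overlap around the ring; 3 ring double bonds (6 π electrons) plus the carbocation's empty p orbital (0, but keeps the ring conjugated) give 6 π electrons. Since 6 = 4n+2 (n=1), it is aromatic (tropylium cation).
2 of the 4 rings are aromatic. Total: 2.

2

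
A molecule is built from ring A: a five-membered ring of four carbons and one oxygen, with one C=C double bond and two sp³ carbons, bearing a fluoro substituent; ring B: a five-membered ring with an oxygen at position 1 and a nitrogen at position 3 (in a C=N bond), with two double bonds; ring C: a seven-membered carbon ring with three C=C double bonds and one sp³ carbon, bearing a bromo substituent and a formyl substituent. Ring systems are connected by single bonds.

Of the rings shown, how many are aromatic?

1

Ring A has two sp³ carbons, so it is not fully conjugated — not aromatic (2,3-dihydrofuran).
Ring B has a continuous p-orbital overlap around the ring; 2 ring double bonds (4 π electrons) plus a heteroatom lone pair (2) give 6 π electrons. Since 6 = 4n+2 (n=1), ring B is aromatic (oxazole).
Ring C has one sp³ carbon, so it is not fully conjugated — not aromatic (cycloheptatriene).
Aromatic: B. Total: 1.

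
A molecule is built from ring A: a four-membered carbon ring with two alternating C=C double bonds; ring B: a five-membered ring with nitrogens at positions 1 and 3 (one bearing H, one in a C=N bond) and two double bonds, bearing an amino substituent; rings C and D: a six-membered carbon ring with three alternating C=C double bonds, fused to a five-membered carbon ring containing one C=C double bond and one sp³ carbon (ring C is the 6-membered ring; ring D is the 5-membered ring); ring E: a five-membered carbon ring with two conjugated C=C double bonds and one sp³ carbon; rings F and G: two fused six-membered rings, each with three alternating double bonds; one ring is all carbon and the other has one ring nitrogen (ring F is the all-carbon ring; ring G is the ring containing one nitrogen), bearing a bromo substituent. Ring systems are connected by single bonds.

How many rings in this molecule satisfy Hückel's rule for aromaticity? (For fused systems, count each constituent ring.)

Ring A has only sp² ring atoms; a planar conformation would have a fully conjugated π system of 4 electrons. But 4 = 4(1), which is 4n not 4n+2, so ring A is not aromatic (cyclobutadiene) — cyclobutadiene is antiaromatic and distorts to a rectangle.
Ring B is planar and fully conjugated; 2 ring double bonds (4 π electrons) plus a heteroatom lone pair (2) give 6 π electrons. 6 = 4(1)+2, so ring B is aromatic (imidazole).
Ring C is planar and fully conjugated; 3 ring double bonds give 6 π electrons. That satisfies 4n+2 with n=1, so ring C is aromatic (benzene ring).
Ring D has one sp³ carbon, so it is not fully conjugated — not aromatic (cyclopentene ring).
Ring E has one sp³ carbon, so it is not fully conjugated — not aromatic (cyclopentadiene).
Rings F and G form a fused bicyclic system (with one nitrogen) with 10 sp² atoms and 10 π electrons from ring double bonds. 10 = 4(2)+2, so the system is aromatic and both rings count as aromatic (quinoline).
Aromatic: B, C, F, G. Total: 4.

4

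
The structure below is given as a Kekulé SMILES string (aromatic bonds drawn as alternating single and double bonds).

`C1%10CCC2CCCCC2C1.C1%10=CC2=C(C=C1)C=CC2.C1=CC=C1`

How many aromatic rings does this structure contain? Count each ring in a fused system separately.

1

The SMILES encodes two fused six-membered saturated carbon rings; a six-membered carbon ring with three alternating C=C double bonds, fused to a five-membered carbon ring containing one C=C double bond and one sp³ carbon; a four-membered carbon ring with two alternating C=C double bonds.
The 6-membered ring has only sp³ atoms, so it is not fully conjugated — not aromatic (cyclohexane ring).
The second 6-membered ring has only sp³ atoms, so it is not fully conjugated — not aromatic (cyclohexane ring).
The third 6-membered ring has a continuous p-orbital overlap around the ring; 3 ring double bonds give 6 π electrons. 6 = 4(1)+2, so it is aromatic (benzene ring).
The 5-membered ring has one sp³ carbon, so it is not fully conjugated — not aromatic (cyclopentene ring).
The 4-membered ring has only sp² ring atoms; a planar conformation would have a fully conjugated π system of 4 electrons. But 4 = 4(1), which is 4n not 4n+2, so it is not aromatic (cyclobutadiene) — cyclobutadiene is antiaromatic and distorts to a rectangle.
1 of the 5 rings is aromatic. Total: 1.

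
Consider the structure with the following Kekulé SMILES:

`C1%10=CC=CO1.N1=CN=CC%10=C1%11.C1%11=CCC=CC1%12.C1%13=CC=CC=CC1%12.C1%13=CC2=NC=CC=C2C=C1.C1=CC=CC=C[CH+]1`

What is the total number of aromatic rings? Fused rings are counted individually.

The SMILES encodes a five-membered ring of four carbons and one oxygen, with two C=C double bonds; a six-membered ring with nitrogens at positions 1 and 3 and three alternating double bonds; a six-membered carbon ring with two isolated C=C double bonds and two sp³ carbons; a seven-membered carbon ring with three C=C double bonds and one sp³ carbon; two fused six-membered rings, each with three alternating double bonds; one ring is all carbon and the other has one ring nitrogen; a seven-membered all-carbon ring bearing a positive charge on one carbon, with three C=C double bonds.
The 5-membered ring with one oxygen is planar and fully conjugated; 2 ring double bonds (4 π electrons) plus a heteroatom lone pair (2) give 6 π electrons. That satisfies 4n+2 with n=1, so it is aromatic (furan).
The 6-membered ring with two nitrogens (1,3) is fully conjugated (every ring atom contributes a p orbital); 3 ring double bonds give 6 π electrons. That satisfies 4n+2 with n=1, so it is aromatic (pyrimidine).
The 6-membered ring has two sp³ carbons, so it is not fully conjugated — not aromatic (1,4-cyclohexadiene).
The 7-membered ring has one sp³ carbon, so it is not fully conjugated — not aromatic (cycloheptatriene).
The fused 6/6-membered bicyclic (with one nitrogen) is a single π system with 10 sp² atoms and 10 π electrons from ring double bonds. 10 = 4(2)+2, so the system is aromatic and both rings count as aromatic (quinoline).
The second 7-membered ring has a continuous p-orbital overlap around the ring; 3 ring double bonds (6 π electrons) plus the carbocation's empty p orbital (0, but keeps the ring conjugated) give 6 π electrons. 6 = 4(1)+2, so it is aromatic (tropylium cation).
5 of the 7 rings are aromatic. Total: 5.

5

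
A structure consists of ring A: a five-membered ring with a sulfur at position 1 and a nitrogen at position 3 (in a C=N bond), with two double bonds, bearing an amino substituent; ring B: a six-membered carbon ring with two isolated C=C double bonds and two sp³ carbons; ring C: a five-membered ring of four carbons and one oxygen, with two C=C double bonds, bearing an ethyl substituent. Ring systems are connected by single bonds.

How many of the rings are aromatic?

Ring A is planar and fully conjugated; 2 ring double bonds (4 π electrons) plus a heteroatom lone pair (2) give 6 π electrons. That satisfies 4n+2 with n=1, so ring A is aromatic (thiazole).
Ring B has two sp³ carbons, so it is not fully conjugated — not aromatic (1,4-cyclohexadiene).
Ring C has a continuous p-orbital overlap around the ring; 2 ring double bonds (4 π electrons) plus a heteroatom lone pair (2) give 6 π electrons. That satisfies 4n+2 with n=1, so ring C is aromatic (furan).
Aromatic: A, C. Total: 2.

2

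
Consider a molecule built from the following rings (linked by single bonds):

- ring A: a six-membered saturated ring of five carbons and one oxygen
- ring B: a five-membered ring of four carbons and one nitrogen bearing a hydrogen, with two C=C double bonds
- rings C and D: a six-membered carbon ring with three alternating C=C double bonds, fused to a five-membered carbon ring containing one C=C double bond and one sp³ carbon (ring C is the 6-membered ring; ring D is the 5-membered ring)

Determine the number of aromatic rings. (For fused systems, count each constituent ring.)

Ring A has only sp³ atoms, so it is not fully conjugated — not aromatic (tetrahydropyran).
Ring B has a continuous p-orbital overlap around the ring; 2 ring double bonds (4 π electrons) plus a heteroatom lone pair (2) give 6 π electrons. Since 6 = 4n+2 (n=1), ring B is aromatic (pyrrole).
Ring C is planar and fully conjugated; 3 ring double bonds give 6 π electrons. 6 = 4(1)+2, so ring C is aromatic (benzene ring).
Ring D has one sp³ carbon, so it is not fully conjugated — not aromatic (cyclopentene ring).
Aromatic: B, C. Total: 2.

2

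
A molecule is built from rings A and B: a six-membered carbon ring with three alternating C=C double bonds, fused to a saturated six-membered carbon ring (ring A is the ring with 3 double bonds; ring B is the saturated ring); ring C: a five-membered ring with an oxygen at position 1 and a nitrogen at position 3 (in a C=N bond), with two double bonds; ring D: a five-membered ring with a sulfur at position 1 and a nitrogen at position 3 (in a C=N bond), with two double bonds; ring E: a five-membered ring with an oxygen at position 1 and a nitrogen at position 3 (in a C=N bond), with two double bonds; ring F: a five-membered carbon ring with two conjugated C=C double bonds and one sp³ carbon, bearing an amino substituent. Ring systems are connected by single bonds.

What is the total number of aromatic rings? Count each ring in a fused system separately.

Ring A is fully conjugated (every ring atom contributes a p orbital); 3 ring double bonds give 6 π electrons. 6 = 4(1)+2, so ring A is aromatic (benzene ring).
Ring B has four sp³ carbons, so it is not fully conjugated — not aromatic (cyclohexane ring).
Ring C is fully conjugated (every ring atom contributes a p orbital); 2 ring double bonds (4 π electrons) plus a heteroatom lone pair (2) give 6 π electrons. Since 6 = 4n+2 (n=1), ring C is aromatic (oxazole).
Ring D has a continuous p-orbital overlap around the ring; 2 ring double bonds (4 π electrons) plus a heteroatom lone pair (2) give 6 π electrons. 6 = 4(1)+2, so ring D is aromatic (thiazole).
Ring E has a continuous p-orbital overlap around the ring; 2 ring double bonds (4 π electrons) plus a heteroatom lone pair (2) give 6 π electrons. 6 = 4(1)+2, so ring E is aromatic (oxazole).
Ring F has one sp³ carbon, so it is not fully conjugated — not aromatic (cyclopentadiene).
Aromatic: A, C, D, E. Total: 4.

4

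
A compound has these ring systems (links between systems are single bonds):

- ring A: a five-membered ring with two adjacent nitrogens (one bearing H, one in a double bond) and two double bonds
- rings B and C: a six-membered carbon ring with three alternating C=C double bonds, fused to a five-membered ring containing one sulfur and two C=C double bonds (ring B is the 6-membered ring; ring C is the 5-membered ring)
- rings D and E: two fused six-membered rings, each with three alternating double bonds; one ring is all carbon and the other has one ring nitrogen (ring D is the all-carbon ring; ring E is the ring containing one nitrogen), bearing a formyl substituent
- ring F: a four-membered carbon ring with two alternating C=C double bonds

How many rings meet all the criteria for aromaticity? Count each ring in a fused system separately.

Ring A is fully conjugated (every ring atom contributes a p orbital); 2 ring double bonds (4 π electrons) plus a heteroatom lone pair (2) give 6 π electrons. 6 = 4(1)+2, so ring A is aromatic (pyrazole).
Rings B and C form a fused bicyclic system (with one sulfur) with 9 sp² atoms and 10 π electrons from ring double bonds plus a heteroatom lone pair. 10 = 4(2)+2, so the system is aromatic and both rings count as aromatic (benzothiophene).
Rings D and E form a fused bicyclic system (with one nitrogen) with 10 sp² atoms and 10 π electrons from ring double bonds. 10 = 4(2)+2, so the system is aromatic and both rings count as aromatic (quinoline).
Ring F has only sp² ring atoms; a planar conformation would have a fully conjugated π system of 4 electrons. But 4 = 4(1), which is 4n not 4n+2, so ring F is not aromatic (cyclobutadiene) — cyclobutadiene is antiaromatic and distorts to a rectangle.
Aromatic: A, B, C, D, E. Total: 5.

5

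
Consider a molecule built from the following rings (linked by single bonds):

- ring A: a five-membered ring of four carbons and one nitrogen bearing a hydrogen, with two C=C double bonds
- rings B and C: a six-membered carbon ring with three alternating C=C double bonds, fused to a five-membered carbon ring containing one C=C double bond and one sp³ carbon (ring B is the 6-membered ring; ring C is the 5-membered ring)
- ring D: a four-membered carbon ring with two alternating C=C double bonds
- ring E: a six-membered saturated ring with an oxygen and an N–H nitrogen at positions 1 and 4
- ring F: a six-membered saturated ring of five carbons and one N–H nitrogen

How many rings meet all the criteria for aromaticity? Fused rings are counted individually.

Ring A is planar and fully conjugated; 2 ring double bonds (4 π electrons) plus a heteroatom lone pair (2) give 6 π electrons. Since 6 = 4n+2 (n=1), ring A is aromatic (pyrrole).
Ring B is planar and fully conjugated; 3 ring double bonds give 6 π electrons. That satisfies 4n+2 with n=1, so ring B is aromatic (benzene ring).
Ring C has one sp³ carbon, so it is not fully conjugated — not aromatic (cyclopentene ring).
Ring D has only sp² ring atoms; a planar conformation would have a fully conjugated π system of 4 electrons. But 4 = 4(1), which is 4n not 4n+2, so ring D is not aromatic (cyclobutadiene) — cyclobutadiene is antiaromatic and distorts to a rectangle.
Ring E has only sp³ atoms, so it is not fully conjugated — not aromatic (morpholine).
Ring F has only sp³ atoms, so it is not fully conjugated — not aromatic (piperidine).
Aromatic: A, B. Total: 2.

2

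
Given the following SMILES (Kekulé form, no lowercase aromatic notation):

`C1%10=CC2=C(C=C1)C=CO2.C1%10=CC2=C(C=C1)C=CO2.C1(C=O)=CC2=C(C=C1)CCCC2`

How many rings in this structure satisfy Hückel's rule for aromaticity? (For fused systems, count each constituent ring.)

5

The SMILES encodes a six-membered carbon ring with three alternating C=C double bonds, fused to a five-membered ring containing one oxygen and two C=C double bonds; a six-membered carbon ring with three alternating C=C double bonds, fused to a five-membered ring containing one oxygen and two C=C double bonds; a six-membered carbon ring with three alternating C=C double bonds, fused to a saturated six-membered carbon ring.
The fused 6/5-membered bicyclic (with one oxygen) is a single π system with 9 sp² atoms and 10 π electrons from ring double bonds plus a heteroatom lone pair. 10 = 4(2)+2, so the system is aromatic and both rings count as aromatic (benzofuran).
The fused 6/5-membered bicyclic (with one oxygen) is a single π system with 9 sp² atoms and 10 π electrons from ring double bonds plus a heteroatom lone pair. 10 = 4(2)+2, so the system is aromatic and both rings count as aromatic (benzofuran).
The 6-membered ring is fully conjugated (every ring atom contributes a p orbital); 3 ring double bonds give 6 π electrons. 6 = 4(1)+2, so it is aromatic (benzene ring).
The second 6-membered ring has four sp³ carbons, so it is not fully conjugated — not aromatic (cyclohexane ring).
5 of the 6 rings are aromatic. Total: 5.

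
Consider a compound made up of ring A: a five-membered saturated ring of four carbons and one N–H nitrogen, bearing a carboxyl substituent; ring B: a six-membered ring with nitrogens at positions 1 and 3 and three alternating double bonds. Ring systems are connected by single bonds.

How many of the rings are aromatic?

Ring A has only sp³ atoms, so it is not fully conjugated — not aromatic (pyrrolidine).
Ring B is fully conjugated (every ring atom contributes a p orbital); 3 ring double bonds give 6 π electrons. That satisfies 4n+2 with n=1, so ring B is aromatic (pyrimidine).
Aromatic: B. Total: 1.

1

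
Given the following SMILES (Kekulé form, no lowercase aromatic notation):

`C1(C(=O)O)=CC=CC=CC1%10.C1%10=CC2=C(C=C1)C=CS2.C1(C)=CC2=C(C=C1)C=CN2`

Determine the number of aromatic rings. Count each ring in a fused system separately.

4

The SMILES encodes a seven-membered carbon ring with three C=C double bonds and one sp³ carbon; a six-membered carbon ring with three alternating C=C double bonds, fused to a five-membered ring containing one sulfur and two C=C double bonds; a six-membered carbon ring with three alternating C=C double bonds, fused to a five-membered ring containing one N–H nitrogen and two C=C double bonds.
The 7-membered ring has one sp³ carbon, so it is not fully conjugated — not aromatic (cycloheptatriene).
The fused 6/5-membered bicyclic (with one sulfur) is a single π system with 9 sp² atoms and 10 π electrons from ring double bonds plus a heteroatom lone pair. 10 = 4(2)+2, so the system is aromatic and both rings count as aromatic (benzothiophene).
The fused 6/5-membered bicyclic (with one N–H) is a single π system with 9 sp² atoms and 10 π electrons from ring double bonds plus a heteroatom lone pair. 10 = 4(2)+2, so the system is aromatic and both rings count as aromatic (indole).
4 of the 5 rings are aromatic. Total: 4.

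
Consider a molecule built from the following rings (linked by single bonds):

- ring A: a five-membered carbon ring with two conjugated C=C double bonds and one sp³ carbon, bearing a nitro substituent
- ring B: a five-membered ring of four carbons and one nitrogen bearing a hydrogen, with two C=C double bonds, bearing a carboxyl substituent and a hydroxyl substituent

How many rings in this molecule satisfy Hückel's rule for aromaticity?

Ring A has one sp³ carbon, so it is not fully conjugated — not aromatic (cyclopentadiene).
Ring B is planar and fully conjugated; 2 ring double bonds (4 π electrons) plus a heteroatom lone pair (2) give 6 π electrons. Since 6 = 4n+2 (n=1), ring B is aromatic (pyrrole).
Aromatic: B. Total: 1.

1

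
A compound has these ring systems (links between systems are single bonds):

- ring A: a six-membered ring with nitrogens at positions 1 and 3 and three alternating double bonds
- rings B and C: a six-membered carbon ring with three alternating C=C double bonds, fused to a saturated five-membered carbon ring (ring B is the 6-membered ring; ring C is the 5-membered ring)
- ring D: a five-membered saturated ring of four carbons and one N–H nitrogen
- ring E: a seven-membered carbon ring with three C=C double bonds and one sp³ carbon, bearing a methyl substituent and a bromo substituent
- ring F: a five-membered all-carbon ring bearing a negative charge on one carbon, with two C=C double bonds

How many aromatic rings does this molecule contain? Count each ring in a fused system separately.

Ring A is planar and fully conjugated; 3 ring double bonds give 6 π electrons. Since 6 = 4n+2 (n=1), ring A is aromatic (pyrimidine).
Ring B is planar and fully conjugated; 3 ring double bonds give 6 π electrons. Since 6 = 4n+2 (n=1), ring B is aromatic (benzene ring).
Ring C has three sp³ carbons, so it is not fully conjugated — not aromatic (cyclopentane ring).
Ring D has only sp³ atoms, so it is not fully conjugated — not aromatic (pyrrolidine).
Ring E has one sp³ carbon, so it is not fully conjugated — not aromatic (cycloheptatriene).
Ring F has a continuous p-orbital overlap around the ring; 2 ring double bonds (4 π electrons) plus the carbanion lone pair (2) give 6 π electrons. That satisfies 4n+2 with n=1, so ring F is aromatic (cyclopentadienyl anion).
Aromatic: A, B, F. Total: 3.

3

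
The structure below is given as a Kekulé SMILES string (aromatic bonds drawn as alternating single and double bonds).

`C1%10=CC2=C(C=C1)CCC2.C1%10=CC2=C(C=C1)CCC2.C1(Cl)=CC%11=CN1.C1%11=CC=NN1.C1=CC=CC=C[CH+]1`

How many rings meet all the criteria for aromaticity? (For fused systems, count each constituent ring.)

The SMILES encodes a six-membered carbon ring with three alternating C=C double bonds, fused to a saturated five-membered carbon ring; a six-membered carbon ring with three alternating C=C double bonds, fused to a saturated five-membered carbon ring; a five-membered ring of four carbons and one nitrogen bearing a hydrogen, with two C=C double bonds; a five-membered ring with two adjacent nitrogens (one bearing H, one in a double bond) and two double bonds; a seven-membered all-carbon ring bearing a positive charge on one carbon, with three C=C double bonds.
The 6-membered ring is fully conjugated (every ring atom contributes a p orbital); 3 ring double bonds give 6 π electrons. 6 = 4(1)+2, so it is aromatic (benzene ring).
The 5-membered ring has three sp³ carbons, so it is not fully conjugated — not aromatic (cyclopentane ring).
The second 6-membered ring has a continuous p-orbital overlap around the ring; 3 ring double bonds give 6 π electrons. That satisfies 4n+2 with n=1, so it is aromatic (benzene ring).
The second 5-membered ring has three sp³ carbons, so it is not fully conjugated — not aromatic (cyclopentane ring).
The 5-membered ring with one N–H is fully conjugated (every ring atom contributes a p orbital); 2 ring double bonds (4 π electrons) plus a heteroatom lone pair (2) give 6 π electrons. 6 = 4(1)+2, so it is aromatic (pyrrole).
The 5-membered ring with two adjacent nitrogens (one N–H, one =N–) has a continuous p-orbital overlap around the ring; 2 ring double bonds (4 π electrons) plus a heteroatom lone pair (2) give 6 π electrons. That satisfies 4n+2 with n=1, so it is aromatic (pyrazole).
The 7-membered ring has a continuous p-orbital overlap around the ring; 3 ring double bonds (6 π electrons) plus the carbocation's empty p orbital (0, but keeps the ring conjugated) give 6 π electrons. That satisfies 4n+2 with n=1, so it is aromatic (tropylium cation).
5 of the 7 rings are aromatic. Total: 5.

5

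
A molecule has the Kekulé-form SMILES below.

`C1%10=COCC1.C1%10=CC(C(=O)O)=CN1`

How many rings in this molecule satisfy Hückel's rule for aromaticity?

The SMILES encodes a five-membered ring of four carbons and one oxygen, with one C=C double bond and two sp³ carbons; a five-membered ring of four carbons and one nitrogen bearing a hydrogen, with two C=C double bonds.
The 5-membered ring with one oxygen has two sp³ carbons, so it is not fully conjugated — not aromatic (2,3-dihydrofuran).
The 5-membered ring with one N–H is planar and fully conjugated; 2 ring double bonds (4 π electrons) plus a heteroatom lone pair (2) give 6 π electrons. 6 = 4(1)+2, so it is aromatic (pyrrole).
1 of the 2 rings is aromatic. Total: 1.

1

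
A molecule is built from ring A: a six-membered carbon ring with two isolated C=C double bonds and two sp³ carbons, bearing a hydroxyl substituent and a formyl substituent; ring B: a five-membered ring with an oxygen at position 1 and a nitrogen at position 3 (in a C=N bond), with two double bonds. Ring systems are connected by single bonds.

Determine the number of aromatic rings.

1

Ring A has two sp³ carbons, so it is not fully conjugated — not aromatic (1,4-cyclohexadiene).
Ring B is fully conjugated (every ring atom contributes a p orbital); 2 ring double bonds (4 π electrons) plus a heteroatom lone pair (2) give 6 π electrons. 6 = 4(1)+2, so ring B is aromatic (oxazole).
Aromatic: B. Total: 1.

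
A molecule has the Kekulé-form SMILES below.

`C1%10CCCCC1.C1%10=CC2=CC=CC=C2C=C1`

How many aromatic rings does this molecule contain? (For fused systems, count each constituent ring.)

2

The SMILES encodes a six-membered saturated carbon ring; two fused six-membered carbon rings, each with three alternating C=C double bonds.
The 6-membered ring has only sp³ atoms, so it is not fully conjugated — not aromatic (cyclohexane).
The fused 6/6-membered bicyclic is a single π system with 10 sp² atoms and 10 π electrons from ring double bonds. 10 = 4(2)+2, so the system is aromatic and both rings count as aromatic (naphthalene).
2 of the 3 rings are aromatic. Total: 2.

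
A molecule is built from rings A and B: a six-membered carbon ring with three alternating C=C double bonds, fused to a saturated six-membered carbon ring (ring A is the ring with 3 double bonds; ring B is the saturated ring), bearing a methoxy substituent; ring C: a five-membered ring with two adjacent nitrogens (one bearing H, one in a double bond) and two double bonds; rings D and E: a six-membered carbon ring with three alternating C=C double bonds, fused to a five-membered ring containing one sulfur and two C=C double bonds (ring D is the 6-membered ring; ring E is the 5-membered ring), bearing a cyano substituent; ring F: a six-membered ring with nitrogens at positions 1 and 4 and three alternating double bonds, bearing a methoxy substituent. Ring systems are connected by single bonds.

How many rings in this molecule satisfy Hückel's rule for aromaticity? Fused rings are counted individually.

5

Ring A is planar and fully conjugated; 3 ring double bonds give 6 π electrons. 6 = 4(1)+2, so ring A is aromatic (benzene ring).
Ring B has four sp³ carbons, so it is not fully conjugated — not aromatic (cyclohexane ring).
Ring C is fully conjugated (every ring atom contributes a p orbital); 2 ring double bonds (4 π electrons) plus a heteroatom lone pair (2) give 6 π electrons. 6 = 4(1)+2, so ring C is aromatic (pyrazole).
Rings D and E form a fused bicyclic system (with one sulfur) with 9 sp² atoms and 10 π electrons from ring double bonds plus a heteroatom lone pair. 10 = 4(2)+2, so the system is aromatic and both rings count as aromatic (benzothiophene).
Ring F is fully conjugated (every ring atom contributes a p orbital); 3 ring double bonds give 6 π electrons. 6 = 4(1)+2, so ring F is aromatic (pyrazine).
Aromatic: A, C, D, E, F. Total: 5.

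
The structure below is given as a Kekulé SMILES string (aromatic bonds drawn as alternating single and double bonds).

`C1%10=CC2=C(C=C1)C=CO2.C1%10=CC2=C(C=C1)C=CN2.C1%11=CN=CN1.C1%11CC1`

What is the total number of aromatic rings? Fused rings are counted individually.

The SMILES encodes a six-membered carbon ring with three alternating C=C double bonds, fused to a five-membered ring containing one oxygen and two C=C double bonds; a six-membered carbon ring with three alternating C=C double bonds, fused to a five-membered ring containing one N–H nitrogen and two C=C double bonds; a five-membered ring with nitrogens at positions 1 and 3 (one bearing H, one in a C=N bond) and two double bonds; a three-membered saturated carbon ring.
The fused 6/5-membered bicyclic (with one oxygen) is a single π system with 9 sp² atoms and 10 π electrons from ring double bonds plus a heteroatom lone pair. 10 = 4(2)+2, so the system is aromatic and both rings count as aromatic (benzofuran).
The fused 6/5-membered bicyclic (with one N–H) is a single π system with 9 sp² atoms and 10 π electrons from ring double bonds plus a heteroatom lone pair. 10 = 4(2)+2, so the system is aromatic and both rings count as aromatic (indole).
The 5-membered ring with two nitrogens (one N–H, one =N–) is fully conjugated (every ring atom contributes a p orbital); 2 ring double bonds (4 π electrons) plus a heteroatom lone pair (2) give 6 π electrons. 6 = 4(1)+2, so it is aromatic (imidazole).
The 3-membered ring has only sp³ atoms, so it is not fully conjugated — not aromatic (cyclopropane).
5 of the 6 rings are aromatic. Total: 5.

5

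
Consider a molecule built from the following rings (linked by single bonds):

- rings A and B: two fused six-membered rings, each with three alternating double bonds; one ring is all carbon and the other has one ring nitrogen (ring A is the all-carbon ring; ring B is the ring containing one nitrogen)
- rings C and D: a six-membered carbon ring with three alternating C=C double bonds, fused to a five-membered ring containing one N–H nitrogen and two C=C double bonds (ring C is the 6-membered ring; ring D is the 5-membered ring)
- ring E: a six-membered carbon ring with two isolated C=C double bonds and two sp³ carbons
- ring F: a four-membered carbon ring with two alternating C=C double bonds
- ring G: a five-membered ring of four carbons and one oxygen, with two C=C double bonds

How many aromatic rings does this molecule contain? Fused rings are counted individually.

Rings A and B form a fused bicyclic system (with one nitrogen) with 10 sp² atoms and 10 π electrons from ring double bonds. 10 = 4(2)+2, so the system is aromatic and both rings count as aromatic (quinoline).
Rings C and D form a fused bicyclic system (with one N–H) with 9 sp² atoms and 10 π electrons from ring double bonds plus a heteroatom lone pair. 10 = 4(2)+2, so the system is aromatic and both rings count as aromatic (indole).
Ring E has two sp³ carbons, so it is not fully conjugated — not aromatic (1,4-cyclohexadiene).
Ring F has only sp² ring atoms; a planar conformation would have a fully conjugated π system of 4 electrons. But 4 = 4(1), which is 4n not 4n+2, so ring F is not aromatic (cyclobutadiene) — cyclobutadiene is antiaromatic and distorts to a rectangle.
Ring G is fully conjugated (every ring atom contributes a p orbital); 2 ring double bonds (4 π electrons) plus a heteroatom lone pair (2) give 6 π electrons. Since 6 = 4n+2 (n=1), ring G is aromatic (furan).
Aromatic: A, B, C, D, G. Total: 5.

5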